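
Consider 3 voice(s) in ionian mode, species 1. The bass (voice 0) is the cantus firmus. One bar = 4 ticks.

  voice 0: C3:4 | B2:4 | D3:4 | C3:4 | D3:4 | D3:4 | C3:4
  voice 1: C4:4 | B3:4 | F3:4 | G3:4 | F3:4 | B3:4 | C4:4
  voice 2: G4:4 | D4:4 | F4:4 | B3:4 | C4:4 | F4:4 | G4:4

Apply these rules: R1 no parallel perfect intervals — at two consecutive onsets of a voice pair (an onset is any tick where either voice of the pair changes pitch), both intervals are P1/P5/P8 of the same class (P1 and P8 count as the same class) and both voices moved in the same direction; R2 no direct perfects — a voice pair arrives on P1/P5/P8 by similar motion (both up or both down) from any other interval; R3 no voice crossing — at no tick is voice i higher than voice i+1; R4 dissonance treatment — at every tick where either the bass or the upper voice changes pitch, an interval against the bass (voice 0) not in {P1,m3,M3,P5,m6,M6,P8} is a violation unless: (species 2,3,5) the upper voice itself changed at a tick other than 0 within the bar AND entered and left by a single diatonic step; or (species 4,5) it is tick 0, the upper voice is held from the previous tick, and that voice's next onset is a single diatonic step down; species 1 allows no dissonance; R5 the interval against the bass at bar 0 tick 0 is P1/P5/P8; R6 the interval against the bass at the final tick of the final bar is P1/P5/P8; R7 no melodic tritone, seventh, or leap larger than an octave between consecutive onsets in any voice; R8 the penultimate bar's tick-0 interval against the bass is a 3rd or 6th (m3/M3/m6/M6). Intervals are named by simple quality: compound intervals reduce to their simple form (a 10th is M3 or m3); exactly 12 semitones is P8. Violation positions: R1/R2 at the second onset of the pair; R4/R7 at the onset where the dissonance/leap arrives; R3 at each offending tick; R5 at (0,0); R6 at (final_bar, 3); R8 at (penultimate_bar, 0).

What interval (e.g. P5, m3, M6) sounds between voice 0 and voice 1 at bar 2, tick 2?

m3

voice 0=D3 voice 1=F3 -> m3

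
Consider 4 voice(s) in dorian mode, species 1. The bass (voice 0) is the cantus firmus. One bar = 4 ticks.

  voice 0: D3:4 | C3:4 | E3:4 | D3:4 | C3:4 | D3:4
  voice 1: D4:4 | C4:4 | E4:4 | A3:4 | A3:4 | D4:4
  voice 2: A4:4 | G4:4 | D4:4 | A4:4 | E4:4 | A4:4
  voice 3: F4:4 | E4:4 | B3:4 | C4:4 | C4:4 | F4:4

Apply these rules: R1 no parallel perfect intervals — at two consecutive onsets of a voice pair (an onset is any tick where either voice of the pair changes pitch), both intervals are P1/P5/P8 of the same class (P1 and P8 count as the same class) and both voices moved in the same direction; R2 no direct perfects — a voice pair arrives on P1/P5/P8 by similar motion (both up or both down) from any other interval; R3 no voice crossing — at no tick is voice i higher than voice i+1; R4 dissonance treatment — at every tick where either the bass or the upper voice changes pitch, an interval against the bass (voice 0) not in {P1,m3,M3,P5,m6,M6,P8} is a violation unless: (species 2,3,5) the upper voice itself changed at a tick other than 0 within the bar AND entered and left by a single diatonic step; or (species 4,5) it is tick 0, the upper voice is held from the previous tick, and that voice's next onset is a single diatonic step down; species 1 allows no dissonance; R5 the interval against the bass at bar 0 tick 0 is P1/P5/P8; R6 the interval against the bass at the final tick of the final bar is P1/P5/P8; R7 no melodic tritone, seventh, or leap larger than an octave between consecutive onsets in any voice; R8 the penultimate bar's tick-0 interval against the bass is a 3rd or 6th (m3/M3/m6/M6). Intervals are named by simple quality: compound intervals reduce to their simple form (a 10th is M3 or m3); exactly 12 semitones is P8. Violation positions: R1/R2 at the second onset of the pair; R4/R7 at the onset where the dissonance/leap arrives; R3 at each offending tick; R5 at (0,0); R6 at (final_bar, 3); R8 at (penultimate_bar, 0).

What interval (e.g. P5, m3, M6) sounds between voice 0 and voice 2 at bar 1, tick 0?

P5

voice 0=C3 voice 2=G4 -> P5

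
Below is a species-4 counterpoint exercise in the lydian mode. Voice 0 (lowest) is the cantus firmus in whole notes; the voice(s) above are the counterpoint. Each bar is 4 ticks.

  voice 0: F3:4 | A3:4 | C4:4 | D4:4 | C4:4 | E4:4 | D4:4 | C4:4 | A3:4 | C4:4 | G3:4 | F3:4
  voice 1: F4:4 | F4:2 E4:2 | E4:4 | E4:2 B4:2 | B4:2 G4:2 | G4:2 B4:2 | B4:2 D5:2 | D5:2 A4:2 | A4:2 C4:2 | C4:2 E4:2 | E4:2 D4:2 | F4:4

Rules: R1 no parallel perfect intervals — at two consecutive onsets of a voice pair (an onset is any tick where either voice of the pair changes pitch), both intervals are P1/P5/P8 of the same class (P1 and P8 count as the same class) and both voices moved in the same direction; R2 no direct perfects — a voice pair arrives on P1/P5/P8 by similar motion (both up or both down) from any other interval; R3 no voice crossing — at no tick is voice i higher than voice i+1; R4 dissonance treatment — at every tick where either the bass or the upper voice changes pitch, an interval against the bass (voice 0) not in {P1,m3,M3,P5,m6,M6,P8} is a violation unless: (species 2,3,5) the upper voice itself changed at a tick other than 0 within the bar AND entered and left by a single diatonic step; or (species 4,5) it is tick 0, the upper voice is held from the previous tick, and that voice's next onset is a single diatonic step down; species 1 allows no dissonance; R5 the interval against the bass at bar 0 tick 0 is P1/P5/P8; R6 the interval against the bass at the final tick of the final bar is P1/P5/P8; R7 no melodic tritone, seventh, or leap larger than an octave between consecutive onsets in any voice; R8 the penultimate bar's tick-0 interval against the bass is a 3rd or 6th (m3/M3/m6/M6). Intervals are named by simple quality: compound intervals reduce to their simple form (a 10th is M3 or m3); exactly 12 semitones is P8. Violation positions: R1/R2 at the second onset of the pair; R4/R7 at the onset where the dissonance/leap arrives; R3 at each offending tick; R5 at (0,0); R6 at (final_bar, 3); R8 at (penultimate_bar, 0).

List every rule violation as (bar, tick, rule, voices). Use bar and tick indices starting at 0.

bar 0: v0=F3 v1=F4 downbeat P8
bar 1: v0=A3 v1=F4 downbeat m6
bar 2: v0=C4 v1=E4 downbeat M3
bar 3: v0=D4 v1=E4 downbeat M2
bar 4: v0=C4 v1=B4 downbeat M7
bar 5: v0=E4 v1=G4 downbeat m3
bar 6: v0=D4 v1=B4 downbeat M6
bar 7: v0=C4 v1=D5 downbeat M2
bar 8: v0=A3 v1=A4 downbeat P8
bar 9: v0=C4 v1=C4 downbeat P1
bar 10: v0=G3 v1=E4 downbeat M6
bar 11: v0=F3 v1=F4 downbeat P8
  -> R4 @ bar 3 tick 0 v(0, 1): D4/E4 M2 untreated
  -> R4 @ bar 4 tick 0 v(0, 1): C4/B4 M7 untreated
  -> R4 @ bar 7 tick 0 v(0, 1): C4/D5 M2 untreated

(3, 0, R4, (0, 1))
(4, 0, R4, (0, 1))
(7, 0, R4, (0, 1))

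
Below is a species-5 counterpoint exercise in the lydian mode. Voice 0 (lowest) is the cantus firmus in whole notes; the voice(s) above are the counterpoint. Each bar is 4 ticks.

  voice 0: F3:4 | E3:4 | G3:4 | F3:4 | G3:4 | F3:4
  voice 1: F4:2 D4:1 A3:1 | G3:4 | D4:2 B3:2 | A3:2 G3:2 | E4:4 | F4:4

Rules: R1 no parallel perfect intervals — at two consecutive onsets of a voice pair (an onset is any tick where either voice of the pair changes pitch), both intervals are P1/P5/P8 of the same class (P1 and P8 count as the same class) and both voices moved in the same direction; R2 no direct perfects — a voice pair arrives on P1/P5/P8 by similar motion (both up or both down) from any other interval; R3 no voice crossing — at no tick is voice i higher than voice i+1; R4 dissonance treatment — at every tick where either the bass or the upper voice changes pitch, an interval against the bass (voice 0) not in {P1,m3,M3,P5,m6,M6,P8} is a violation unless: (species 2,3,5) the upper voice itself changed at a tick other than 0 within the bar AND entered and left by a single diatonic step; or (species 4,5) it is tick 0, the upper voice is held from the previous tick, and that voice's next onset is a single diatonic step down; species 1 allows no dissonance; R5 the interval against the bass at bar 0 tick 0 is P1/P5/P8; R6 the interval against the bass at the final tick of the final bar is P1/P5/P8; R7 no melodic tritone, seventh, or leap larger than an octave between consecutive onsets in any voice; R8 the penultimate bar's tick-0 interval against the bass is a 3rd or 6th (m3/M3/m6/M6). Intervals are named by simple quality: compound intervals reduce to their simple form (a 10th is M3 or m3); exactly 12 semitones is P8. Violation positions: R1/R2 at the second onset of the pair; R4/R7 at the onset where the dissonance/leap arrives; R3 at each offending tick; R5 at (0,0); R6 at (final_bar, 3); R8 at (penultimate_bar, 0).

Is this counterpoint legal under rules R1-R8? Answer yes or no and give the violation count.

bar 0: v0=F3 v1=F4 (P8)
bar 1: v0=E3 v1=G3 (m3)
bar 2: v0=G3 v1=D4 (P5)
bar 3: v0=F3 v1=A3 (M3)
bar 4: v0=G3 v1=E4 (M6)
bar 5: v0=F3 v1=F4 (P8)
  R2 @ bar2.0: E3/G3 m3 -> G3/D4 P5 similar
  R4 @ bar3.2: F3/G3 M2 untreated

No (2 violations)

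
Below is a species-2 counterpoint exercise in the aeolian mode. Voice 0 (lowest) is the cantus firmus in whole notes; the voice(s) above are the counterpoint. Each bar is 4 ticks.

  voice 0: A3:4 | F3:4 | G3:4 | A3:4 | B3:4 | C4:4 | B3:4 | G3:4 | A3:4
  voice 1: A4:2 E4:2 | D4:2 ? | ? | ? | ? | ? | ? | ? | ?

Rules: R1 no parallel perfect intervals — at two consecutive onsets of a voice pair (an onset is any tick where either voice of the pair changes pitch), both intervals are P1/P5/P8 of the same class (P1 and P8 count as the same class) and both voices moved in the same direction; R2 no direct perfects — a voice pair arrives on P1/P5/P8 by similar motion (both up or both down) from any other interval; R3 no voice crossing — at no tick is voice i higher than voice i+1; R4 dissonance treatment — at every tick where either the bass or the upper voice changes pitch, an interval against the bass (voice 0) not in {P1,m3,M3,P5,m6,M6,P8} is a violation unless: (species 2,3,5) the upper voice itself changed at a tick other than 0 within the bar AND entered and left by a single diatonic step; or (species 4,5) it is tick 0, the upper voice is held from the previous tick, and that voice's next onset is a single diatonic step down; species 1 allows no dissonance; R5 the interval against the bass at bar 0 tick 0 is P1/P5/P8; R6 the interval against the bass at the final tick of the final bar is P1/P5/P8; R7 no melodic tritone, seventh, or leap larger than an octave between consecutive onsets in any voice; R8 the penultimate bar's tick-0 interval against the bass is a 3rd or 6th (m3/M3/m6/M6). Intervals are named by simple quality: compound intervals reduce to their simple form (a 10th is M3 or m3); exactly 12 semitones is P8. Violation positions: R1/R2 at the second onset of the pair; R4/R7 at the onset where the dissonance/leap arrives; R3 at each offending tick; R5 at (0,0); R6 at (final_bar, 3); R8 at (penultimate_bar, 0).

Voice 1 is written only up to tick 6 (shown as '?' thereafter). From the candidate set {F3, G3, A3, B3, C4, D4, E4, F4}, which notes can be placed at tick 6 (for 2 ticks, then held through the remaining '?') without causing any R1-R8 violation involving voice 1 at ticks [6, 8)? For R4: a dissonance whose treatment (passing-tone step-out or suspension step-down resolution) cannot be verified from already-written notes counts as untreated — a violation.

F3: legal
G3: violates R4
A3: legal
B3: violates R4
C4: legal
D4: legal
E4: violates R4
F4: legal

{A3, C4, D4, F3, F4}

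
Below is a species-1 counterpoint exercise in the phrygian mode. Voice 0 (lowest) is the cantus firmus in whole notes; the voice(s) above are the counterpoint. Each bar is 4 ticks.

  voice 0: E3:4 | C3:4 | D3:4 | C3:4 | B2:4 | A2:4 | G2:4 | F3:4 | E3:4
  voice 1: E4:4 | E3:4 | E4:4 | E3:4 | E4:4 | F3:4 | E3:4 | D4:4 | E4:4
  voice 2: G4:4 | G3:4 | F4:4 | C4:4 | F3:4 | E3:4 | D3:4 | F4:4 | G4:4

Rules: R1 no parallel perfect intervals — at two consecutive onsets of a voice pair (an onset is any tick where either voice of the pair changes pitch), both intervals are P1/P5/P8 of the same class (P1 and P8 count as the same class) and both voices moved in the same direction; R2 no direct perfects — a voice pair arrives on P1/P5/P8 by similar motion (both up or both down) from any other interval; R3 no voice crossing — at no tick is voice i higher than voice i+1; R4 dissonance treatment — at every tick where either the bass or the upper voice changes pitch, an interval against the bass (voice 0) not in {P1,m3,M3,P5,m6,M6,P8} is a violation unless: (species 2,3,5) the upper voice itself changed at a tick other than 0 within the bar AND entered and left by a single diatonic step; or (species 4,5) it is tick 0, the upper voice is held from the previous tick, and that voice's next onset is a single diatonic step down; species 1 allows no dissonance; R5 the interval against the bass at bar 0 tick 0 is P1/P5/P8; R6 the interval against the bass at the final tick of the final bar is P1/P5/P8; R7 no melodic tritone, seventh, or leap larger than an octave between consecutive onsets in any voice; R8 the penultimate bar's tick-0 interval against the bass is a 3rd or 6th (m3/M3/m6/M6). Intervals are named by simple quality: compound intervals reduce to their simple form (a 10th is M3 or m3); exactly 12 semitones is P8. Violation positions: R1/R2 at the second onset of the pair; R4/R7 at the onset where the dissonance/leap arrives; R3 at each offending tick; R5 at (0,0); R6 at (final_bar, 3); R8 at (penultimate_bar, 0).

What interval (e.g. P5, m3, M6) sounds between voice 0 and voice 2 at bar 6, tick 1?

P5

voice 0=G2 voice 2=D3 -> P5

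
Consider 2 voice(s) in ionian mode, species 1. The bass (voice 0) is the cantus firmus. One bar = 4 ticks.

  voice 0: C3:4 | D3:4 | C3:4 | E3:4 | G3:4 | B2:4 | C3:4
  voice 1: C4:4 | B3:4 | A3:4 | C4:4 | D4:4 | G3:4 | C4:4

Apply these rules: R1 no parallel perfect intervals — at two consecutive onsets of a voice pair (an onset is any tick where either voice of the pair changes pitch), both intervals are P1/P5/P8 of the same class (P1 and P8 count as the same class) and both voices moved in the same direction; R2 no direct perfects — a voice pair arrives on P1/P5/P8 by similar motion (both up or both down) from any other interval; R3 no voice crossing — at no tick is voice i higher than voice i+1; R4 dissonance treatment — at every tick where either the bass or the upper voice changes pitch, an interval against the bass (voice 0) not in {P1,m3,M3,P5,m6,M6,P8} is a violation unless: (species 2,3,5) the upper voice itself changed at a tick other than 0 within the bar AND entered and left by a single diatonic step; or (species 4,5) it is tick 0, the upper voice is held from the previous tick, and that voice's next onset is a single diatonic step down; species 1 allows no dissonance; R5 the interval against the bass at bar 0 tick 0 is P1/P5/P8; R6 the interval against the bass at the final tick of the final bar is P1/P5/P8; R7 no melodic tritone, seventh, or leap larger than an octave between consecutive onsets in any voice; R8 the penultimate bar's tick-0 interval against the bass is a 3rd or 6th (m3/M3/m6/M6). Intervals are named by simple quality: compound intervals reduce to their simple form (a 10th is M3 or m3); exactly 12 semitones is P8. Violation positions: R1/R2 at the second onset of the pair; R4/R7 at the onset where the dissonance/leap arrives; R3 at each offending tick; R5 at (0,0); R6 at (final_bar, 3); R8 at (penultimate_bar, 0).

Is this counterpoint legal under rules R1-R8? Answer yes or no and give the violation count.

bar 0: v0=C3 v1=C4 (P8)
bar 1: v0=D3 v1=B3 (M6)
bar 2: v0=C3 v1=A3 (M6)
bar 3: v0=E3 v1=C4 (m6)
bar 4: v0=G3 v1=D4 (P5)
bar 5: v0=B2 v1=G3 (m6)
bar 6: v0=C3 v1=C4 (P8)
  R2 @ bar4.0: E3/C4 m6 -> G3/D4 P5 similar
  R2 @ bar6.0: B2/G3 m6 -> C3/C4 P8 similar

No (2 violations)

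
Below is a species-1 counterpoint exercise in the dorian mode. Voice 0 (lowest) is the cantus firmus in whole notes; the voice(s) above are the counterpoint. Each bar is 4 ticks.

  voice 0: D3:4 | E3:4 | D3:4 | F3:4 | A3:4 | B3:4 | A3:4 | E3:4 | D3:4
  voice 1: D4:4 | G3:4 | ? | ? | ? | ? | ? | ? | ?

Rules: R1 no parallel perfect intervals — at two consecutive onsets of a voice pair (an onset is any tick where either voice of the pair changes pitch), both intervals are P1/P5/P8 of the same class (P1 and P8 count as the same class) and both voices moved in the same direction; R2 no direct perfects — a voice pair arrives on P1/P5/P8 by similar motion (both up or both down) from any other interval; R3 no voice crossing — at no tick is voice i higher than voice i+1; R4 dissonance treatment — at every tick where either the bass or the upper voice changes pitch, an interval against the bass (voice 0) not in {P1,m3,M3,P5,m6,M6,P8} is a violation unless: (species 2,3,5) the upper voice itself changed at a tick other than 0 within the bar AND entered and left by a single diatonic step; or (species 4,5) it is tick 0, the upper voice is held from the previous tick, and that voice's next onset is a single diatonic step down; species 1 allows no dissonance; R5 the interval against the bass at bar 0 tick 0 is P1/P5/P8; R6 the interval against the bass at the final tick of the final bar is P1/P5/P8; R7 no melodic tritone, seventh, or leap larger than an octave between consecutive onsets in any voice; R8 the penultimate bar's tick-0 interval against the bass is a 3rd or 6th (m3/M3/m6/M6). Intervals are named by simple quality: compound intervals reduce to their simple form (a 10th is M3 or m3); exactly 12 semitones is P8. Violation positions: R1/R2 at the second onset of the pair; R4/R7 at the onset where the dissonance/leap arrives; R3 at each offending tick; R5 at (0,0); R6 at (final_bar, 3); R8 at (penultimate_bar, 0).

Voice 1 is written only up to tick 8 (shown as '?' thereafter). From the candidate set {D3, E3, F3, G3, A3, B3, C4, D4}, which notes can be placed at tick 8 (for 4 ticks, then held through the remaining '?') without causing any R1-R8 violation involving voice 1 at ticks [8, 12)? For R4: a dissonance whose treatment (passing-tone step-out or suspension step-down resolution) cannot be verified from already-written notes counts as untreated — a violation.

{A3, B3, D4, F3}

D3: violates R2
E3: violates R4
F3: legal
G3: violates R4
A3: legal
B3: legal
C4: violates R4
D4: legal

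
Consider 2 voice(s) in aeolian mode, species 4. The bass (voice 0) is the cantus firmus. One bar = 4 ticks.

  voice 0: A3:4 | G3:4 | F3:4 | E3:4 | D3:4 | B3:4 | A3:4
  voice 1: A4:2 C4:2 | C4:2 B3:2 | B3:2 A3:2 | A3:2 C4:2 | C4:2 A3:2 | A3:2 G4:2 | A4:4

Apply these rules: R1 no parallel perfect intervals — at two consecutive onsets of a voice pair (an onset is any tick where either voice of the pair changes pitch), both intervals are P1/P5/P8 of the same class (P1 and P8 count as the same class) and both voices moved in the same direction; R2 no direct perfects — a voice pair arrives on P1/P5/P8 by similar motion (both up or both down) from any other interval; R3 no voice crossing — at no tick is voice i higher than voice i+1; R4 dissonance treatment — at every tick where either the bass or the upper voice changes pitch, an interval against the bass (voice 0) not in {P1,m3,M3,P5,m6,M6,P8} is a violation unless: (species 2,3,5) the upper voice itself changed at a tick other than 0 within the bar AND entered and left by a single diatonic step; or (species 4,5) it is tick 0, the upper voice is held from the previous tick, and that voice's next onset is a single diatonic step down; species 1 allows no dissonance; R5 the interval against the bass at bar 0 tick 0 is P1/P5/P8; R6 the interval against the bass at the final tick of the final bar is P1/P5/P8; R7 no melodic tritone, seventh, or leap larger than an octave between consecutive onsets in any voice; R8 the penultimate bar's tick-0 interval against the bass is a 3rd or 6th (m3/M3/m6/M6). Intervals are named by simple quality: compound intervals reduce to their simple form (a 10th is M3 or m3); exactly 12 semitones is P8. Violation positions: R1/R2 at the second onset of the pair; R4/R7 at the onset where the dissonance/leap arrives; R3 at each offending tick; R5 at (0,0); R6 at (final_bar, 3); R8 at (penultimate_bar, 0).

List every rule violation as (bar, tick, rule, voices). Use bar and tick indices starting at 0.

(3, 0, R4, (0, 1))
(4, 0, R4, (0, 1))
(5, 0, R3, (0, 1))
(5, 0, R4, (0, 1))
(5, 0, R8, (0, 1))
(5, 1, R3, (0, 1))
(5, 2, R7, (1,))

bar 0: v0=A3 v1=A4 downbeat P8
bar 1: v0=G3 v1=C4 downbeat P4
bar 2: v0=F3 v1=B3 downbeat TT
bar 3: v0=E3 v1=A3 downbeat P4
bar 4: v0=D3 v1=C4 downbeat m7
bar 5: v0=B3 v1=A3 downbeat M2
bar 6: v0=A3 v1=A4 downbeat P8
  -> R4 @ bar 3 tick 0 v(0, 1): E3/A3 P4 untreated
  -> R4 @ bar 4 tick 0 v(0, 1): D3/C4 m7 untreated
  -> R3 @ bar 5 tick 0 v(0, 1): B3 above A3
  -> R4 @ bar 5 tick 0 v(0, 1): B3/A3 M2 untreated
  -> R8 @ bar 5 tick 0 v(0, 1): penult M2 not 3rd/6th
  -> R3 @ bar 5 tick 1 v(0, 1): B3 above A3
  -> R7 @ bar 5 tick 2 v(1,): A3->G4 leap 10st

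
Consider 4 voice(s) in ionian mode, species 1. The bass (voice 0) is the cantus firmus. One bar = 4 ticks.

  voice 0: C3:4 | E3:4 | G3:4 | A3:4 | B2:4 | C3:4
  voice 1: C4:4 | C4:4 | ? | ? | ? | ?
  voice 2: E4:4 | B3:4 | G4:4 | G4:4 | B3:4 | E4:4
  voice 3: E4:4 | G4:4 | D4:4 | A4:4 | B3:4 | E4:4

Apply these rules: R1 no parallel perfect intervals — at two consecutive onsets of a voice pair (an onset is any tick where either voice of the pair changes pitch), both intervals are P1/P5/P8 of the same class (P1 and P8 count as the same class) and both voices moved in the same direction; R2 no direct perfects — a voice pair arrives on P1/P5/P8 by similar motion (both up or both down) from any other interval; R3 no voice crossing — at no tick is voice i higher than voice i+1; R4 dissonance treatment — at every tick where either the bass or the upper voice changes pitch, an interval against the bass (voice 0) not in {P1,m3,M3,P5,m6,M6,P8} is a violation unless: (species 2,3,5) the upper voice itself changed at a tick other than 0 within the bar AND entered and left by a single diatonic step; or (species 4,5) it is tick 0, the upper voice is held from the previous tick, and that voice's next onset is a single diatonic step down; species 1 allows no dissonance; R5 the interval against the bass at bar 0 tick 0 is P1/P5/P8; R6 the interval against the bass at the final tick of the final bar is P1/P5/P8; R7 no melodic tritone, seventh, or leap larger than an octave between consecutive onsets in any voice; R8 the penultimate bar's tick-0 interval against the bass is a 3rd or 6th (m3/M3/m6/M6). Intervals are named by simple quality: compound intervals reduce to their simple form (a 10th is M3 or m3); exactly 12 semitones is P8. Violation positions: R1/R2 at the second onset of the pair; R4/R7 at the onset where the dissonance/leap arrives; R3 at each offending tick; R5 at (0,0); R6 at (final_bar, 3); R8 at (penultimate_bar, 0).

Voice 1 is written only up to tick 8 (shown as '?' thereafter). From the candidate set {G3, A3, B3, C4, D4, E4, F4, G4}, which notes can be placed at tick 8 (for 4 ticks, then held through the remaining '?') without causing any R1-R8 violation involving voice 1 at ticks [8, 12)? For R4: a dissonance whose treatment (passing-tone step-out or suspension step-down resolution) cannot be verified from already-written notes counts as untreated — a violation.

{B3, E4}

G3: violates R1
A3: violates R4
B3: legal
C4: violates R4
D4: violates R2
E4: legal
F4: violates R4
G4: violates R2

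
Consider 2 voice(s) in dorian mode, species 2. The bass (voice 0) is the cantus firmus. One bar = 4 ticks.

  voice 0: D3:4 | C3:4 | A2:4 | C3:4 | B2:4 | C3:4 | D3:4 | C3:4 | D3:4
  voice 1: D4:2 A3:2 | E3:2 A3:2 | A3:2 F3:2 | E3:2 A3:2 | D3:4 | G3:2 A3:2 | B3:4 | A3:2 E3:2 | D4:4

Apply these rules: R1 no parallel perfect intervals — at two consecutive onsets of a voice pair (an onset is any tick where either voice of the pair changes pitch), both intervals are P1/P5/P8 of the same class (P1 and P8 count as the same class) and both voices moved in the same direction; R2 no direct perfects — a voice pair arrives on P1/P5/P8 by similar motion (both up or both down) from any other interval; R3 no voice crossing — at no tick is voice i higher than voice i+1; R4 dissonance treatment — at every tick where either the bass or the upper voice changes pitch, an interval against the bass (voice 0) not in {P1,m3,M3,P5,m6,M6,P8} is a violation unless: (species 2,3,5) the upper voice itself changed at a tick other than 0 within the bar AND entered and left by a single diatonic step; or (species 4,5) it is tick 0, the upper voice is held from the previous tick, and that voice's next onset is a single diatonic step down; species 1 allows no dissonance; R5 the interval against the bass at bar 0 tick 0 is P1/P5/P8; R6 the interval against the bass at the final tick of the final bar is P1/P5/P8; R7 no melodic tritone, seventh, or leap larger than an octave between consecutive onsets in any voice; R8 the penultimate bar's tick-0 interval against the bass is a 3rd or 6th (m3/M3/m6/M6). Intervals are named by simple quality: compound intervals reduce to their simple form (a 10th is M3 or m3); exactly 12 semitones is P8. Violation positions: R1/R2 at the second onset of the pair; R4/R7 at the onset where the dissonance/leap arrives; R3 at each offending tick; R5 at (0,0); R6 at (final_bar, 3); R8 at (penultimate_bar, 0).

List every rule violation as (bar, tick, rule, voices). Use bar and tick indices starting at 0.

bar 0: v0=D3 v1=D4 downbeat P8
bar 1: v0=C3 v1=E3 downbeat M3
bar 2: v0=A2 v1=A3 downbeat P8
bar 3: v0=C3 v1=E3 downbeat M3
bar 4: v0=B2 v1=D3 downbeat m3
bar 5: v0=C3 v1=G3 downbeat P5
bar 6: v0=D3 v1=B3 downbeat M6
bar 7: v0=C3 v1=A3 downbeat M6
bar 8: v0=D3 v1=D4 downbeat P8
  -> R2 @ bar 5 tick 0 v(0, 1): B2/D3 m3 -> C3/G3 P5 similar
  -> R2 @ bar 8 tick 0 v(0, 1): C3/E3 M3 -> D3/D4 P8 similar
  -> R7 @ bar 8 tick 0 v(1,): E3->D4 leap 10st

(5, 0, R2, (0, 1))
(8, 0, R2, (0, 1))
(8, 0, R7, (1,))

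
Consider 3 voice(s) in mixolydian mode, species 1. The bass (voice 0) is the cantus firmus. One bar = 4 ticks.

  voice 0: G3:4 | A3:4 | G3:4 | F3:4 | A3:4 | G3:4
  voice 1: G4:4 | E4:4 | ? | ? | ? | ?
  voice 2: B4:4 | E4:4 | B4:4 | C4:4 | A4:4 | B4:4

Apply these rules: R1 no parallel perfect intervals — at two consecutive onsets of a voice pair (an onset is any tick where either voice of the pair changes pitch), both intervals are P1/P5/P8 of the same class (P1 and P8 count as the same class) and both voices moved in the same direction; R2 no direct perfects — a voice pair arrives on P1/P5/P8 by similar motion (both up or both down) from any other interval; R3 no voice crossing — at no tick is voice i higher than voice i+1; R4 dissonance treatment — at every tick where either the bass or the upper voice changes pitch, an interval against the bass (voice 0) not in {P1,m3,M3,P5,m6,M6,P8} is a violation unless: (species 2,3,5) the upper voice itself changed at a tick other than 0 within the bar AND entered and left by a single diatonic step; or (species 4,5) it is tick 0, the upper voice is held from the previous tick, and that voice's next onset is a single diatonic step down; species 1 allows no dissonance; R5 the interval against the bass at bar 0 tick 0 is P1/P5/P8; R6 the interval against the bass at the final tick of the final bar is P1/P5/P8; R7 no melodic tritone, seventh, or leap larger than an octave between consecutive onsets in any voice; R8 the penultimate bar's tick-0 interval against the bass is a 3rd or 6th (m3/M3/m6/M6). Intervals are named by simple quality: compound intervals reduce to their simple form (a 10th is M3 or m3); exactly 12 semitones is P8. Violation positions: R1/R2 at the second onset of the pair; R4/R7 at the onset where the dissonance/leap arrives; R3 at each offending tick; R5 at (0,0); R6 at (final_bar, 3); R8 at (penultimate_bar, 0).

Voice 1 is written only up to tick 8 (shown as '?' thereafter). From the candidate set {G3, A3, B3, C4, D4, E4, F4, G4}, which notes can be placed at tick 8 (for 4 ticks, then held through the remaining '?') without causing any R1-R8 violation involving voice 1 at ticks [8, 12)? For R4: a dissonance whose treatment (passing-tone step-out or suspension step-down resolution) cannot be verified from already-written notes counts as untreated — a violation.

{B3, E4, G4}

G3: violates R2
A3: violates R4
B3: legal
C4: violates R4
D4: violates R1
E4: legal
F4: violates R4
G4: legal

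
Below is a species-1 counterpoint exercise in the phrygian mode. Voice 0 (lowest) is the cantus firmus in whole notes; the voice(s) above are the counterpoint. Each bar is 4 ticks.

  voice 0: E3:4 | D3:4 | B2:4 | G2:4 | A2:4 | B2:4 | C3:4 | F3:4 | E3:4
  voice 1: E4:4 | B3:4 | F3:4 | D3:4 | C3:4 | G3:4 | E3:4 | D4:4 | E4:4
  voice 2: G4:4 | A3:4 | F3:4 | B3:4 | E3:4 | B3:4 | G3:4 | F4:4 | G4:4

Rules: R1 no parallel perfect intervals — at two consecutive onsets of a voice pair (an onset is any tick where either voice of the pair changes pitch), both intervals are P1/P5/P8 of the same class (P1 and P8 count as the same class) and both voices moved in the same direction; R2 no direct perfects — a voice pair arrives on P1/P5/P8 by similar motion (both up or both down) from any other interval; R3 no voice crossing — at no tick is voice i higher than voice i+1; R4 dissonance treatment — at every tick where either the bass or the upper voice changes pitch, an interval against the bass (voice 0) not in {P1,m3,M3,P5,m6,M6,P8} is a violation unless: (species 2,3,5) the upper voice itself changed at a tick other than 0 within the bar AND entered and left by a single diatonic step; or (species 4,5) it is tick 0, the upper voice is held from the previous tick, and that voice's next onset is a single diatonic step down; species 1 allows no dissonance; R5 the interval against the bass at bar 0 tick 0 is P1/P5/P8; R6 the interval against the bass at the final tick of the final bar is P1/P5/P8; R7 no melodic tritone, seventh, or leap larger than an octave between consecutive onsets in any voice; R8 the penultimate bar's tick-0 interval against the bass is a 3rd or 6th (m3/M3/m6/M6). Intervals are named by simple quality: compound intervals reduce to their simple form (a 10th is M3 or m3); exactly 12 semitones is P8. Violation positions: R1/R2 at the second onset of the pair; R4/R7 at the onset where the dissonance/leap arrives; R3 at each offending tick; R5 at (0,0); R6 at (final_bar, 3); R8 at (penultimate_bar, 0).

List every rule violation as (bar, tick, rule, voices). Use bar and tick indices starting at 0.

bar 0: v0=E3 v1=E4 v2=G4 downbeat m3
bar 1: v0=D3 v1=B3 v2=A3 downbeat P5
bar 2: v0=B2 v1=F3 v2=F3 downbeat TT
bar 3: v0=G2 v1=D3 v2=B3 downbeat M3
bar 4: v0=A2 v1=C3 v2=E3 downbeat P5
bar 5: v0=B2 v1=G3 v2=B3 downbeat P8
bar 6: v0=C3 v1=E3 v2=G3 downbeat P5
bar 7: v0=F3 v1=D4 v2=F4 downbeat P8
bar 8: v0=E3 v1=E4 v2=G4 downbeat m3
  -> R5 @ bar 0 tick 0 v(0, 2): opens on m3
  -> R2 @ bar 1 tick 0 v(0, 2): E3/G4 m3 -> D3/A3 P5 similar
  -> R3 @ bar 1 tick 0 v(1, 2): B3 above A3
  -> R7 @ bar 1 tick 0 v(2,): G4->A3 leap 10st
  -> R3 @ bar 1 tick 1 v(1, 2): B3 above A3
  -> R3 @ bar 1 tick 2 v(1, 2): B3 above A3
  -> R3 @ bar 1 tick 3 v(1, 2): B3 above A3
  -> R2 @ bar 2 tick 0 v(1, 2): B3/A3 M2 -> F3/F3 P1 similar
  -> R4 @ bar 2 tick 0 v(0, 1): B2/F3 TT untreated
  -> R4 @ bar 2 tick 0 v(0, 2): B2/F3 TT untreated
  -> R7 @ bar 2 tick 0 v(1,): B3->F3 leap 6st
  -> R2 @ bar 3 tick 0 v(0, 1): B2/F3 TT -> G2/D3 P5 similar
  -> R7 @ bar 3 tick 0 v(2,): F3->B3 leap 6st
  -> R2 @ bar 5 tick 0 v(0, 2): A2/E3 P5 -> B2/B3 P8 similar
  -> R2 @ bar 7 tick 0 v(0, 2): C3/G3 P5 -> F3/F4 P8 similar
  -> R7 @ bar 7 tick 0 v(1,): E3->D4 leap 10st
  -> R7 @ bar 7 tick 0 v(2,): G3->F4 leap 10st
  -> R8 @ bar 7 tick 0 v(0, 2): penult P8 not 3rd/6th
  -> R6 @ bar 8 tick 3 v(0, 2): closes on m3

(0, 0, R5, (0, 2))
(1, 0, R2, (0, 2))
(1, 0, R3, (1, 2))
(1, 0, R7, (2,))
(1, 1, R3, (1, 2))
(1, 2, R3, (1, 2))
(1, 3, R3, (1, 2))
(2, 0, R2, (1, 2))
(2, 0, R4, (0, 1))
(2, 0, R4, (0, 2))
(2, 0, R7, (1,))
(3, 0, R2, (0, 1))
(3, 0, R7, (2,))
(5, 0, R2, (0, 2))
(7, 0, R2, (0, 2))
(7, 0, R7, (1,))
(7, 0, R7, (2,))
(7, 0, R8, (0, 2))
(8, 3, R6, (0, 2))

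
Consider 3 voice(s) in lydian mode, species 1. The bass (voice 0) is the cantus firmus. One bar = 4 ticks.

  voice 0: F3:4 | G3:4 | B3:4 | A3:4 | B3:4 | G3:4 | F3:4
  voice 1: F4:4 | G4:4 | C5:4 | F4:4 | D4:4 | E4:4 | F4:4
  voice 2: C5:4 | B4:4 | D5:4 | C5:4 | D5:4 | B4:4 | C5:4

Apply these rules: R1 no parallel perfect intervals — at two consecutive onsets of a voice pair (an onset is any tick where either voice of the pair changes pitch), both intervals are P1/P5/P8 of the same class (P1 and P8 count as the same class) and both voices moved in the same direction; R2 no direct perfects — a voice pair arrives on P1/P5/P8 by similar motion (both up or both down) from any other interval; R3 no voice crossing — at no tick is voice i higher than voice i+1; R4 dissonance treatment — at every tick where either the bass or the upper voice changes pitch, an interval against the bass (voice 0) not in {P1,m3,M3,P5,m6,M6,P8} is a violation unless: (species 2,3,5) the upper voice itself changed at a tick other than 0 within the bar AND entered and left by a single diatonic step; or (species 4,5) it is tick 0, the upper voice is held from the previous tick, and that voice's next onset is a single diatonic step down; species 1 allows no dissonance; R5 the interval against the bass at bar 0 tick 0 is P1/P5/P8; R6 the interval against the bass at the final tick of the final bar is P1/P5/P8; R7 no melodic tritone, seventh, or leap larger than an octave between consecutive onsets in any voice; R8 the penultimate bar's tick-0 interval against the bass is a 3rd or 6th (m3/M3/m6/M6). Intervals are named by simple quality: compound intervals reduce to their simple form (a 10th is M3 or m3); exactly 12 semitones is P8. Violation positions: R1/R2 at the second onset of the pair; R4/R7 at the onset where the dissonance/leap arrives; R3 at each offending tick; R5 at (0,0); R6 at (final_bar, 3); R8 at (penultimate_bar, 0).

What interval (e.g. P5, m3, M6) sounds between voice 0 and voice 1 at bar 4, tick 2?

m3

voice 0=B3 voice 1=D4 -> m3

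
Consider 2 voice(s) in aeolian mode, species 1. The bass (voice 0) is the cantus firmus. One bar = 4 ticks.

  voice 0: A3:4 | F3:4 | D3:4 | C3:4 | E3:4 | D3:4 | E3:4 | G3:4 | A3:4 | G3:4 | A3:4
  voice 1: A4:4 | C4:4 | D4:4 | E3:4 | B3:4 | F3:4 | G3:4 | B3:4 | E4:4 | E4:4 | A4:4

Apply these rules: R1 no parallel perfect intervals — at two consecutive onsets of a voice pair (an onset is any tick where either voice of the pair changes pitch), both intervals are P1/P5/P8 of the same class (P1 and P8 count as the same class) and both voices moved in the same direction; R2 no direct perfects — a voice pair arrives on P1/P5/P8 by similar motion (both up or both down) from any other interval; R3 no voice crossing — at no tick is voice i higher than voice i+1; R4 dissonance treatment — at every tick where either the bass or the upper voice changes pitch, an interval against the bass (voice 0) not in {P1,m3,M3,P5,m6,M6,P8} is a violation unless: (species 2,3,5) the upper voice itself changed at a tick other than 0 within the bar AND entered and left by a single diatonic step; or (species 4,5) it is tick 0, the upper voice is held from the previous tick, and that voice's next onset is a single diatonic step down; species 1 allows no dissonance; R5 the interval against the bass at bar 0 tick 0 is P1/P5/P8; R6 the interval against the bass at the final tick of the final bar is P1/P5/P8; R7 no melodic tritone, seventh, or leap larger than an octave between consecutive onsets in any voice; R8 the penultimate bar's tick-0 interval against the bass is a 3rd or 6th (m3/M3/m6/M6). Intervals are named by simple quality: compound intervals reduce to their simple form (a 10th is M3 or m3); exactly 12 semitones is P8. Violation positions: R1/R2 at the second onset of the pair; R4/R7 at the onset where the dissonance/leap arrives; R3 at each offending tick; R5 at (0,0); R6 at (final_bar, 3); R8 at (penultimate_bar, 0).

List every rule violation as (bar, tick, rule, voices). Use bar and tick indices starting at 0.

(1, 0, R2, (0, 1))
(3, 0, R7, (1,))
(4, 0, R2, (0, 1))
(5, 0, R7, (1,))
(8, 0, R2, (0, 1))
(10, 0, R2, (0, 1))

bar 0: v0=A3 v1=A4 downbeat P8
bar 1: v0=F3 v1=C4 downbeat P5
bar 2: v0=D3 v1=D4 downbeat P8
bar 3: v0=C3 v1=E3 downbeat M3
bar 4: v0=E3 v1=B3 downbeat P5
bar 5: v0=D3 v1=F3 downbeat m3
bar 6: v0=E3 v1=G3 downbeat m3
bar 7: v0=G3 v1=B3 downbeat M3
bar 8: v0=A3 v1=E4 downbeat P5
bar 9: v0=G3 v1=E4 downbeat M6
bar 10: v0=A3 v1=A4 downbeat P8
  -> R2 @ bar 1 tick 0 v(0, 1): A3/A4 P8 -> F3/C4 P5 similar
  -> R7 @ bar 3 tick 0 v(1,): D4->E3 leap 10st
  -> R2 @ bar 4 tick 0 v(0, 1): C3/E3 M3 -> E3/B3 P5 similar
  -> R7 @ bar 5 tick 0 v(1,): B3->F3 leap 6st
  -> R2 @ bar 8 tick 0 v(0, 1): G3/B3 M3 -> A3/E4 P5 similar
  -> R2 @ bar 10 tick 0 v(0, 1): G3/E4 M6 -> A3/A4 P8 similar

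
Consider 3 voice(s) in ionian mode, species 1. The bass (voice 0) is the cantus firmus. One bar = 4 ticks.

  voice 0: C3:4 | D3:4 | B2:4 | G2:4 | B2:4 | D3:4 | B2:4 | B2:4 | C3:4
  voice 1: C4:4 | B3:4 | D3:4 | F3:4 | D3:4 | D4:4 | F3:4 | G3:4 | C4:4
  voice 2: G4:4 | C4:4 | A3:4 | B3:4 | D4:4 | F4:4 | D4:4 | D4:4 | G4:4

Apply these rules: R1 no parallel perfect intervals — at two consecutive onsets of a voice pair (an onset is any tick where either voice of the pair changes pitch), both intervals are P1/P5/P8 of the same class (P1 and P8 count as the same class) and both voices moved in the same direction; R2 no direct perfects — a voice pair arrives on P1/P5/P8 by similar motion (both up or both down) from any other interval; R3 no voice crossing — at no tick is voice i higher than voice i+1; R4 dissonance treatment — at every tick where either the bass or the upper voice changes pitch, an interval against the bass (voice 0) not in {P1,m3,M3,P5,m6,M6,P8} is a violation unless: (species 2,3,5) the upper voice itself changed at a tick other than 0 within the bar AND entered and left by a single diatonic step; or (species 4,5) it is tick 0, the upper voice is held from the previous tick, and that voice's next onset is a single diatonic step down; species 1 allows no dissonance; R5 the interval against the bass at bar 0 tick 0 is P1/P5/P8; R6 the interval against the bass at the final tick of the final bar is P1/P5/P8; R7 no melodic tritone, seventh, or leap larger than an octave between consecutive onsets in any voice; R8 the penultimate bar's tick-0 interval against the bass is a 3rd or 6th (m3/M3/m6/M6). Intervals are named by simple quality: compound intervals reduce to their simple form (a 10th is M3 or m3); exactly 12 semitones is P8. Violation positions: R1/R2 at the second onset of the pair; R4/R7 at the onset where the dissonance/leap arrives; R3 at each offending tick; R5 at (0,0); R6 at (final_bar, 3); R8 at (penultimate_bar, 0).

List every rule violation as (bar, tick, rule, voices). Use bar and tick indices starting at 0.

(1, 0, R4, (0, 2))
(2, 0, R2, (1, 2))
(2, 0, R4, (0, 2))
(3, 0, R4, (0, 1))
(5, 0, R2, (0, 1))
(6, 0, R4, (0, 1))
(8, 0, R1, (1, 2))
(8, 0, R2, (0, 1))
(8, 0, R2, (0, 2))

bar 0: v0=C3 v1=C4 v2=G4 downbeat P5
bar 1: v0=D3 v1=B3 v2=C4 downbeat m7
bar 2: v0=B2 v1=D3 v2=A3 downbeat m7
bar 3: v0=G2 v1=F3 v2=B3 downbeat M3
bar 4: v0=B2 v1=D3 v2=D4 downbeat m3
bar 5: v0=D3 v1=D4 v2=F4 downbeat m3
bar 6: v0=B2 v1=F3 v2=D4 downbeat m3
bar 7: v0=B2 v1=G3 v2=D4 downbeat m3
bar 8: v0=C3 v1=C4 v2=G4 downbeat P5
  -> R4 @ bar 1 tick 0 v(0, 2): D3/C4 m7 untreated
  -> R2 @ bar 2 tick 0 v(1, 2): B3/C4 m2 -> D3/A3 P5 similar
  -> R4 @ bar 2 tick 0 v(0, 2): B2/A3 m7 untreated
  -> R4 @ bar 3 tick 0 v(0, 1): G2/F3 m7 untreated
  -> R2 @ bar 5 tick 0 v(0, 1): B2/D3 m3 -> D3/D4 P8 similar
  -> R4 @ bar 6 tick 0 v(0, 1): B2/F3 TT untreated
  -> R1 @ bar 8 tick 0 v(1, 2): G3/D4 P5 -> C4/G4 P5 similar
  -> R2 @ bar 8 tick 0 v(0, 1): B2/G3 m6 -> C3/C4 P8 similar
  -> R2 @ bar 8 tick 0 v(0, 2): B2/D4 m3 -> C3/G4 P5 similar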